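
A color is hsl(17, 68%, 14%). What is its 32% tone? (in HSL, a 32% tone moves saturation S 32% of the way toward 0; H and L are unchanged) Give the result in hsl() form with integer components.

S moves 32% from 68 toward 0: 68 − 21.76 = 46.24 → 46.
H and L are unchanged.

hsl(17, 46%, 14%)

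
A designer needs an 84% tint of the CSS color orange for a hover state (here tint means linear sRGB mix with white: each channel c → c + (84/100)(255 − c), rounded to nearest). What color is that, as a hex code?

#FFF1D6

CSS orange is rgb(255, 165, 0).
An 84% tint moves each channel 84% toward 255:
  R: 255 + 0 = 255 → 255
  G: 165 + 0.84×(255−165) = 165 + 75.6 = 240.6 → 241
  B: 0 + 0.84×(255−0) = 0 + 214.2 = 214.2 → 214
rgb(255, 241, 214) = #FFF1D6.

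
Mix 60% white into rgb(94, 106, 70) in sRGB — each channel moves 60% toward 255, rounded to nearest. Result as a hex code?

#bfc3b5

Per channel, c → c + 0.6(255 − c):
  R: 94 + 0.6×(255−94) = 94 + 96.6 = 190.6 → 191
  G: 106 + 0.6×(255−106) = 106 + 89.4 = 195.4 → 195
  B: 70 + 0.6×(255−70) = 70 + 111 = 181 → 181
rgb(191, 195, 181) = #bfc3b5.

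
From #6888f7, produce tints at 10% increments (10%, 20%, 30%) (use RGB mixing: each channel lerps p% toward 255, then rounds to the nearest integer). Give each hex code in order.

#6888f7 is rgb(104, 136, 247).
10%: (104 + 15.1 = 119.1→119, 136 + 11.9 = 147.9→148, 247 + 0.8 = 247.8→248) → #7794f8
20%: (104 + 30.2 = 134.2→134, 136 + 23.8 = 159.8→160, 247 + 1.6 = 248.6→249) → #86a0f9
30%: (104 + 45.3 = 149.3→149, 136 + 35.7 = 171.7→172, 247 + 2.4 = 249.4→249) → #95acf9

#7794f8, #86a0f9, #95acf9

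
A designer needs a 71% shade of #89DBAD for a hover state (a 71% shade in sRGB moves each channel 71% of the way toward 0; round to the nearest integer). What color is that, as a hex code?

#89DBAD is rgb(137, 219, 173).
Lerp each channel 71% toward 0:
  R: 137 + 0.71×(0−137) = 137 − 97.27 = 39.73 → 40
  G: 219 − 155.49 = 63.51 → 64
  B: 173 + 0.71×(0−173) = 173 − 122.83 = 50.17 → 50
rgb(40, 64, 50) = #284032.

#284032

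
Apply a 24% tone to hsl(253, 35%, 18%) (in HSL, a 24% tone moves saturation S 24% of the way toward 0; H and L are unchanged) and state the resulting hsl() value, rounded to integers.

hsl(253, 27%, 18%)

S moves 24% from 35 toward 0: 35 − 8.4 = 26.6 → 27.
H and L are unchanged.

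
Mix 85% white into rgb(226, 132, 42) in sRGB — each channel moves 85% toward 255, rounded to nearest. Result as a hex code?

Lerp each channel 85% toward 255:
  R: 226 + 24.65 = 250.65 → 251
  G: 132 + 0.85×(255−132) = 132 + 104.55 = 236.55 → 237
  B: 42 + 0.85×(255−42) = 42 + 181.05 = 223.05 → 223
rgb(251, 237, 223) = #FBEDDF.

#FBEDDF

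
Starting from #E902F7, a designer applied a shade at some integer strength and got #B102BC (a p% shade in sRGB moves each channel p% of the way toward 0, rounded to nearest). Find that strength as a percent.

#E902F7 is rgb(233, 2, 247); #B102BC is rgb(177, 2, 188).
On the B channel (widest range): 188 ≈ 247 + (p/100)(0 − 247), so p ≈ 100×(188 − 247)/(0 − 247) = -5900/-247 = 23.89.
p = 24 reproduces all three channels after rounding.

24%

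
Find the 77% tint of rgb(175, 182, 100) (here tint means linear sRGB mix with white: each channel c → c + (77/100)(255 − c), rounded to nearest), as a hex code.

#edeedb

A 77% tint moves each channel 77% toward 255:
  R: 175 + 0.77×(255−175) = 175 + 61.6 = 236.6 → 237
  G: 182 + 0.77×(255−182) = 182 + 56.21 = 238.21 → 238
  B: 100 + 0.77×(255−100) = 100 + 119.35 = 219.35 → 219
rgb(237, 238, 219) = #edeedb.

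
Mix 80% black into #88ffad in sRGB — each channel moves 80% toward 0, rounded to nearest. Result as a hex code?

#88ffad is rgb(136, 255, 173).
Lerp each channel 80% toward 0:
  R: 136 + 0.8×(0−136) = 136 − 108.8 = 27.2 → 27
  G: 255 + 0.8×(0−255) = 255 − 204 = 51 → 51
  B: 173 + 0.8×(0−173) = 173 − 138.4 = 34.6 → 35
rgb(27, 51, 35) = #1b3323.

#1b3323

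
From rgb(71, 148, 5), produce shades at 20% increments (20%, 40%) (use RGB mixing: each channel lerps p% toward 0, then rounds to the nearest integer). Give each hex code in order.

#397604, #2b5903

20%: (71 − 14.2 = 56.8→57, 148 − 29.6 = 118.4→118, 5 − 1 = 4→4) → #397604
40%: (71 − 28.4 = 42.6→43, 148 − 59.2 = 88.8→89, 5 − 2 = 3→3) → #2b5903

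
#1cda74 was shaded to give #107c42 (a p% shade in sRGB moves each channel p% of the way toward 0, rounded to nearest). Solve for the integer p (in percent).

43%

#1cda74 is rgb(28, 218, 116); #107c42 is rgb(16, 124, 66).
On the G channel (widest range): 124 ≈ 218 + (p/100)(0 − 218), so p ≈ 100×(124 − 218)/(0 − 218) = -9400/-218 = 43.12.
p = 43 reproduces all three channels after rounding.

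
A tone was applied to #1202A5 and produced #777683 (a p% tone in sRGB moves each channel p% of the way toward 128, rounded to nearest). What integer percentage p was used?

#1202A5 is rgb(18, 2, 165); #777683 is rgb(119, 118, 131).
On the G channel (widest range): 118 ≈ 2 + (p/100)(128 − 2), so p ≈ 100×(118 − 2)/(128 − 2) = 11600/126 = 92.06.
p = 92 reproduces all three channels after rounding.

92%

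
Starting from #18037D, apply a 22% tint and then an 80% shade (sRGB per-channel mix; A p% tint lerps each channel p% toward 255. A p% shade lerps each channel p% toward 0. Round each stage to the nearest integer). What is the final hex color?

#0F0C1F

#18037D is rgb(24, 3, 125).
Per channel, c → c + 0.22(255 − c):
  R: 24 + 0.22×(255−24) = 24 + 50.82 = 74.82 → 75
  G: 3 + 55.44 = 58.44 → 58
  B: 125 + 0.22×(255−125) = 125 + 28.6 = 153.6 → 154
After the tint: rgb(75, 58, 154) = #4B3A9A.
Lerp each channel 80% toward 0:
  R: 75 − 60 = 15 → 15
  G: 58 + 0.8×(0−58) = 58 − 46.4 = 11.6 → 12
  B: 154 + 0.8×(0−154) = 154 − 123.2 = 30.8 → 31
rgb(15, 12, 31) = #0F0C1F.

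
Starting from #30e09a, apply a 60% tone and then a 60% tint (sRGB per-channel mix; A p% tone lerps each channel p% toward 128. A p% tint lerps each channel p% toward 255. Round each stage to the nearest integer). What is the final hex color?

#30e09a is rgb(48, 224, 154).
Per channel, c → c + 0.6(128 − c):
  R: 48 + 0.6×(128−48) = 48 + 48 = 96 → 96
  G: 224 − 57.6 = 166.4 → 166
  B: 154 + 0.6×(128−154) = 154 − 15.6 = 138.4 → 138
After the tone: rgb(96, 166, 138) = #60a68a.
A 60% tint moves each channel 60% toward 255:
  R: 96 + 95.4 = 191.4 → 191
  G: 166 + 0.6×(255−166) = 166 + 53.4 = 219.4 → 219
  B: 138 + 0.6×(255−138) = 138 + 70.2 = 208.2 → 208
rgb(191, 219, 208) = #bfdbd0.

#bfdbd0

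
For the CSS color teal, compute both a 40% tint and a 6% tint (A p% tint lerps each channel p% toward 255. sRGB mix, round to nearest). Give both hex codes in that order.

CSS teal is rgb(0, 128, 128).
40% tint:
  R: 0 + 0.4×(255−0) = 0 + 102 = 102 → 102
  G: 128 + 0.4×(255−128) = 128 + 50.8 = 178.8 → 179
  B: 128 + 50.8 = 178.8 → 179
  → #66B3B3
6% tint:
  R: 0 + 15.3 = 15.3 → 15
  G: 128 + 0.06×(255−128) = 128 + 7.62 = 135.62 → 136
  B: 128 + 0.06×(255−128) = 128 + 7.62 = 135.62 → 136
  → #0F8888

#66B3B3, #0F8888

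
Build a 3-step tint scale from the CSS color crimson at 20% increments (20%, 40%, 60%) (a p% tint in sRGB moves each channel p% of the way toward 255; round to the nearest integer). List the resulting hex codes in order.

CSS crimson is rgb(220, 20, 60).
20%: (220 + 7 = 227→227, 20 + 47 = 67→67, 60 + 39 = 99→99) → #e34363
40%: (220 + 14 = 234→234, 20 + 94 = 114→114, 60 + 78 = 138→138) → #ea728a
60%: (220 + 21 = 241→241, 20 + 141 = 161→161, 60 + 117 = 177→177) → #f1a1b1

#e34363, #ea728a, #f1a1b1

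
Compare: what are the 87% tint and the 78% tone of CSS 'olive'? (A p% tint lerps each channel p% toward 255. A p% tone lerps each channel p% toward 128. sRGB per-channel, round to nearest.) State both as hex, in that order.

#eeeede, #808064

CSS olive is rgb(128, 128, 0).
87% tint:
  R: 128 + 110.49 = 238.49 → 238
  G: 128 + 0.87×(255−128) = 128 + 110.49 = 238.49 → 238
  B: 0 + 221.85 = 221.85 → 222
  → #eeeede
78% tone:
  R: 128 + 0.78×(128−128) = 128 + 0 = 128 → 128
  G: 128 + 0.78×(128−128) = 128 + 0 = 128 → 128
  B: 0 + 0.78×(128−0) = 0 + 99.84 = 99.84 → 100
  → #808064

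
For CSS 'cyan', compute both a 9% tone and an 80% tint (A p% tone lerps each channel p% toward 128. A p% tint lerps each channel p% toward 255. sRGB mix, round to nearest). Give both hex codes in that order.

#0CF4F4, #CCFFFF

CSS cyan is rgb(0, 255, 255).
9% tone:
  R: 0 + 11.52 = 11.52 → 12
  G: 255 − 11.43 = 243.57 → 244
  B: 255 + 0.09×(128−255) = 255 − 11.43 = 243.57 → 244
  → #0CF4F4
80% tint:
  R: 0 + 0.8×(255−0) = 0 + 204 = 204 → 204
  G: 255 + 0.8×(255−255) = 255 + 0 = 255 → 255
  B: 255 + 0 = 255 → 255
  → #CCFFFF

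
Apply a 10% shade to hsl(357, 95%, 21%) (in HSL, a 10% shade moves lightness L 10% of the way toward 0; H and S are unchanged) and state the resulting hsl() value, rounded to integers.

hsl(357, 95%, 19%)

L moves 10% from 21 toward 0: 21 − 2.1 = 18.9 → 19.
H and S are unchanged.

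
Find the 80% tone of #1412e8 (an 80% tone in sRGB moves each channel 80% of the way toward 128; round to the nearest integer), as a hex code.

#6a6a95

#1412e8 is rgb(20, 18, 232).
Per channel, c → c + 0.8(128 − c):
  R: 20 + 86.4 = 106.4 → 106
  G: 18 + 88 = 106 → 106
  B: 232 + 0.8×(128−232) = 232 − 83.2 = 148.8 → 149
rgb(106, 106, 149) = #6a6a95.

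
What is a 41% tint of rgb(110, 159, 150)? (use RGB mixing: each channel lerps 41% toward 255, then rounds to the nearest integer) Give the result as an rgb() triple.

rgb(169, 198, 193)

A 41% tint moves each channel 41% toward 255:
  R: 110 + 0.41×(255−110) = 110 + 59.45 = 169.45 → 169
  G: 159 + 0.41×(255−159) = 159 + 39.36 = 198.36 → 198
  B: 150 + 0.41×(255−150) = 150 + 43.05 = 193.05 → 193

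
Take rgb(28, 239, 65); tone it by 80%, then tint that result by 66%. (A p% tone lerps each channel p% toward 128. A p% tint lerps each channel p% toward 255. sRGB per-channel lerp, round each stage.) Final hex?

Per channel, c → c + 0.8(128 − c):
  R: 28 + 0.8×(128−28) = 28 + 80 = 108 → 108
  G: 239 + 0.8×(128−239) = 239 − 88.8 = 150.2 → 150
  B: 65 + 50.4 = 115.4 → 115
After the tone: rgb(108, 150, 115) = #6C9673.
Per channel, c → c + 0.66(255 − c):
  R: 108 + 97.02 = 205.02 → 205
  G: 150 + 0.66×(255−150) = 150 + 69.3 = 219.3 → 219
  B: 115 + 0.66×(255−115) = 115 + 92.4 = 207.4 → 207
rgb(205, 219, 207) = #CDDBCF.

#CDDBCF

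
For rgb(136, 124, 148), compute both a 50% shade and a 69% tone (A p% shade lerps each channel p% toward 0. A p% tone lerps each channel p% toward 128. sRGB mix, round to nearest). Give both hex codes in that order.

#443E4A, #827F86

50% shade:
  R: 136 + 0.5×(0−136) = 136 − 68 = 68 → 68
  G: 124 + 0.5×(0−124) = 124 − 62 = 62 → 62
  B: 148 + 0.5×(0−148) = 148 − 74 = 74 → 74
  → #443E4A
69% tone:
  R: 136 + 0.69×(128−136) = 136 − 5.52 = 130.48 → 130
  G: 124 + 2.76 = 126.76 → 127
  B: 148 + 0.69×(128−148) = 148 − 13.8 = 134.2 → 134
  → #827F86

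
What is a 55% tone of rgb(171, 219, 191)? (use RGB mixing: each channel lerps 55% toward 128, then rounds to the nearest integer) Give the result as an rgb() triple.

rgb(147, 169, 156)

Per channel, c → c + 0.55(128 − c):
  R: 171 − 23.65 = 147.35 → 147
  G: 219 − 50.05 = 168.95 → 169
  B: 191 + 0.55×(128−191) = 191 − 34.65 = 156.35 → 156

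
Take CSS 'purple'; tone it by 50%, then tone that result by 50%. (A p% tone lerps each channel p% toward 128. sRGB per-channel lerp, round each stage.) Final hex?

CSS purple is rgb(128, 0, 128).
Lerp each channel 50% toward 128:
  R: 128 + 0.5×(128−128) = 128 + 0 = 128 → 128
  G: 0 + 64 = 64 → 64
  B: 128 + 0 = 128 → 128
After the tone: rgb(128, 64, 128) = #804080.
Per channel, c → c + 0.5(128 − c):
  R: 128 + 0.5×(128−128) = 128 + 0 = 128 → 128
  G: 64 + 0.5×(128−64) = 64 + 32 = 96 → 96
  B: 128 + 0.5×(128−128) = 128 + 0 = 128 → 128
rgb(128, 96, 128) = #806080.

#806080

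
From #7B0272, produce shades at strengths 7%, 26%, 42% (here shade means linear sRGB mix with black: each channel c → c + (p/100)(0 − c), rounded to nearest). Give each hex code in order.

#72026A, #5B0154, #470142

#7B0272 is rgb(123, 2, 114).
7%: (123 − 8.61 = 114.39→114, 2→2, 114 − 7.98 = 106.02→106) → #72026A
26%: (123 − 31.98 = 91.02→91, 2 − 0.52 = 1.48→1, 114 − 29.64 = 84.36→84) → #5B0154
42%: (123 − 51.66 = 71.34→71, 2 − 0.84 = 1.16→1, 114 − 47.88 = 66.12→66) → #470142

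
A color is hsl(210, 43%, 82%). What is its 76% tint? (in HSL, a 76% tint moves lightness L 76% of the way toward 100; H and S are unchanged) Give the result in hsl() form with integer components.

hsl(210, 43%, 96%)

L moves 76% from 82 toward 100: 82 + 13.68 = 95.68 → 96.
H and S are unchanged.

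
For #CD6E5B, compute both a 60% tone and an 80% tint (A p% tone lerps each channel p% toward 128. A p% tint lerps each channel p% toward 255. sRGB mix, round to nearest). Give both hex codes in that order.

#9F7971, #F5E2DE

#CD6E5B is rgb(205, 110, 91).
60% tone:
  R: 205 + 0.6×(128−205) = 205 − 46.2 = 158.8 → 159
  G: 110 + 0.6×(128−110) = 110 + 10.8 = 120.8 → 121
  B: 91 + 0.6×(128−91) = 91 + 22.2 = 113.2 → 113
  → #9F7971
80% tint:
  R: 205 + 40 = 245 → 245
  G: 110 + 116 = 226 → 226
  B: 91 + 0.8×(255−91) = 91 + 131.2 = 222.2 → 222
  → #F5E2DE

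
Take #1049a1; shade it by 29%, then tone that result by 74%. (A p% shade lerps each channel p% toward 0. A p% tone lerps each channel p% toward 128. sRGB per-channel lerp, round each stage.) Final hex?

#1049a1 is rgb(16, 73, 161).
Per channel, c → c + 0.29(0 − c):
  R: 16 + 0.29×(0−16) = 16 − 4.64 = 11.36 → 11
  G: 73 + 0.29×(0−73) = 73 − 21.17 = 51.83 → 52
  B: 161 + 0.29×(0−161) = 161 − 46.69 = 114.31 → 114
After the shade: rgb(11, 52, 114) = #0b3472.
A 74% tone moves each channel 74% toward 128:
  R: 11 + 86.58 = 97.58 → 98
  G: 52 + 0.74×(128−52) = 52 + 56.24 = 108.24 → 108
  B: 114 + 10.36 = 124.36 → 124
rgb(98, 108, 124) = #626c7c.

#626c7c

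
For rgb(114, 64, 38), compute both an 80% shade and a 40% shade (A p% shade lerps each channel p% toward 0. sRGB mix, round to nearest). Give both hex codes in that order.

#170D08, #442617

80% shade:
  R: 114 + 0.8×(0−114) = 114 − 91.2 = 22.8 → 23
  G: 64 + 0.8×(0−64) = 64 − 51.2 = 12.8 → 13
  B: 38 + 0.8×(0−38) = 38 − 30.4 = 7.6 → 8
  → #170D08
40% shade:
  R: 114 + 0.4×(0−114) = 114 − 45.6 = 68.4 → 68
  G: 64 + 0.4×(0−64) = 64 − 25.6 = 38.4 → 38
  B: 38 − 15.2 = 22.8 → 23
  → #442617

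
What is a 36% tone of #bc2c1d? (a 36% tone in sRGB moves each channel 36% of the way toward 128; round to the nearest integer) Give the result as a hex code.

#bc2c1d is rgb(188, 44, 29).
Per channel, c → c + 0.36(128 − c):
  R: 188 + 0.36×(128−188) = 188 − 21.6 = 166.4 → 166
  G: 44 + 0.36×(128−44) = 44 + 30.24 = 74.24 → 74
  B: 29 + 0.36×(128−29) = 29 + 35.64 = 64.64 → 65
rgb(166, 74, 65) = #a64a41.

#a64a41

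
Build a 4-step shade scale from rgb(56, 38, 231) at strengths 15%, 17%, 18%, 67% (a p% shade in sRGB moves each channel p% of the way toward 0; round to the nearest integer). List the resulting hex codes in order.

#3020C4, #2E20C0, #2E1FBD, #120D4C

15%: (56 − 8.4 = 47.6→48, 38 − 5.7 = 32.3→32, 231 − 34.65 = 196.35→196) → #3020C4
17%: (56 − 9.52 = 46.48→46, 38 − 6.46 = 31.54→32, 231 − 39.27 = 191.73→192) → #2E20C0
18%: (56 − 10.08 = 45.92→46, 38 − 6.84 = 31.16→31, 231 − 41.58 = 189.42→189) → #2E1FBD
67%: (56 − 37.52 = 18.48→18, 38 − 25.46 = 12.54→13, 231 − 154.77 = 76.23→76) → #120D4C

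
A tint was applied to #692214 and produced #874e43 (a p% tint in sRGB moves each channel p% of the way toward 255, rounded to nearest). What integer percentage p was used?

#692214 is rgb(105, 34, 20); #874e43 is rgb(135, 78, 67).
On the B channel (widest range): 67 ≈ 20 + (p/100)(255 − 20), so p ≈ 100×(67 − 20)/(255 − 20) = 4700/235 = 20.00.
p = 20 reproduces all three channels after rounding.

20%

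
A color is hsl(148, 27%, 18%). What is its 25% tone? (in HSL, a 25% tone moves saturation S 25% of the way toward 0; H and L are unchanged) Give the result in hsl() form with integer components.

S moves 25% from 27 toward 0: 27 − 6.75 = 20.25 → 20.
H and L are unchanged.

hsl(148, 20%, 18%)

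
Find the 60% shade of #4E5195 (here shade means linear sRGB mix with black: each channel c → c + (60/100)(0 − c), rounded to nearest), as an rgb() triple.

#4E5195 is rgb(78, 81, 149).
Lerp each channel 60% toward 0:
  R: 78 + 0.6×(0−78) = 78 − 46.8 = 31.2 → 31
  G: 81 + 0.6×(0−81) = 81 − 48.6 = 32.4 → 32
  B: 149 − 89.4 = 59.6 → 60

rgb(31, 32, 60)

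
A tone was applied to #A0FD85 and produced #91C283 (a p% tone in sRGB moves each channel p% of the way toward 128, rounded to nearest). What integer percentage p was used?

#A0FD85 is rgb(160, 253, 133); #91C283 is rgb(145, 194, 131).
On the G channel (widest range): 194 ≈ 253 + (p/100)(128 − 253), so p ≈ 100×(194 − 253)/(128 − 253) = -5900/-125 = 47.20.
p = 47 reproduces all three channels after rounding.

47%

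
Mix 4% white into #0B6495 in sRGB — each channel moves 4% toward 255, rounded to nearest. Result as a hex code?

#156A99

#0B6495 is rgb(11, 100, 149).
Lerp each channel 4% toward 255:
  R: 11 + 9.76 = 20.76 → 21
  G: 100 + 6.2 = 106.2 → 106
  B: 149 + 4.24 = 153.24 → 153
rgb(21, 106, 153) = #156A99.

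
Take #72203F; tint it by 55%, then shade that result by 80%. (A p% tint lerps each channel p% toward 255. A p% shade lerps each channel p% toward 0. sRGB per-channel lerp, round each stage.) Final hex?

#72203F is rgb(114, 32, 63).
A 55% tint moves each channel 55% toward 255:
  R: 114 + 0.55×(255−114) = 114 + 77.55 = 191.55 → 192
  G: 32 + 0.55×(255−32) = 32 + 122.65 = 154.65 → 155
  B: 63 + 0.55×(255−63) = 63 + 105.6 = 168.6 → 169
After the tint: rgb(192, 155, 169) = #C09BA9.
Lerp each channel 80% toward 0:
  R: 192 − 153.6 = 38.4 → 38
  G: 155 + 0.8×(0−155) = 155 − 124 = 31 → 31
  B: 169 − 135.2 = 33.8 → 34
rgb(38, 31, 34) = #261F22.

#261F22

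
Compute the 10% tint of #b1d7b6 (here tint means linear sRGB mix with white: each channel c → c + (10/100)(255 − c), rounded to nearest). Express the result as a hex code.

#b1d7b6 is rgb(177, 215, 182).
A 10% tint moves each channel 10% toward 255:
  R: 177 + 0.1×(255−177) = 177 + 7.8 = 184.8 → 185
  G: 215 + 0.1×(255−215) = 215 + 4 = 219 → 219
  B: 182 + 0.1×(255−182) = 182 + 7.3 = 189.3 → 189
rgb(185, 219, 189) = #b9dbbd.

#b9dbbd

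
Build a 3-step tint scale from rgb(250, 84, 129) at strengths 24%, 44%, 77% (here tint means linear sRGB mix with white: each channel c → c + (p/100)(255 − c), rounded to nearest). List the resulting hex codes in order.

#FB7D9F, #FC9FB8, #FED8E2

24%: (250 + 1.2 = 251.2→251, 84 + 41.04 = 125.04→125, 129 + 30.24 = 159.24→159) → #FB7D9F
44%: (250 + 2.2 = 252.2→252, 84 + 75.24 = 159.24→159, 129 + 55.44 = 184.44→184) → #FC9FB8
77%: (250 + 3.85 = 253.85→254, 84 + 131.67 = 215.67→216, 129 + 97.02 = 226.02→226) → #FED8E2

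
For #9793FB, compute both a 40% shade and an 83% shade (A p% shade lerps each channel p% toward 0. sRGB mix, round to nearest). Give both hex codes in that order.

#9793FB is rgb(151, 147, 251).
40% shade:
  R: 151 + 0.4×(0−151) = 151 − 60.4 = 90.6 → 91
  G: 147 + 0.4×(0−147) = 147 − 58.8 = 88.2 → 88
  B: 251 − 100.4 = 150.6 → 151
  → #5B5897
83% shade:
  R: 151 − 125.33 = 25.67 → 26
  G: 147 − 122.01 = 24.99 → 25
  B: 251 + 0.83×(0−251) = 251 − 208.33 = 42.67 → 43
  → #1A192B

#5B5897, #1A192B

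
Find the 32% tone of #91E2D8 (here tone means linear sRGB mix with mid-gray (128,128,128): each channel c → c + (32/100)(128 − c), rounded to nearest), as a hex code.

#8CC3BC

#91E2D8 is rgb(145, 226, 216).
Lerp each channel 32% toward 128:
  R: 145 + 0.32×(128−145) = 145 − 5.44 = 139.56 → 140
  G: 226 + 0.32×(128−226) = 226 − 31.36 = 194.64 → 195
  B: 216 − 28.16 = 187.84 → 188
rgb(140, 195, 188) = #8CC3BC.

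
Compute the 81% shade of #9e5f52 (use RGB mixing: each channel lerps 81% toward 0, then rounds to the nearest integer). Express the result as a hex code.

#1e1210

#9e5f52 is rgb(158, 95, 82).
Per channel, c → c + 0.81(0 − c):
  R: 158 + 0.81×(0−158) = 158 − 127.98 = 30.02 → 30
  G: 95 + 0.81×(0−95) = 95 − 76.95 = 18.05 → 18
  B: 82 − 66.42 = 15.58 → 16
rgb(30, 18, 16) = #1e1210.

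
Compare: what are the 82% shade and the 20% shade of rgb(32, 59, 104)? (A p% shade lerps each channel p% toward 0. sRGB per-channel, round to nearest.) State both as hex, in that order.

82% shade:
  R: 32 + 0.82×(0−32) = 32 − 26.24 = 5.76 → 6
  G: 59 − 48.38 = 10.62 → 11
  B: 104 + 0.82×(0−104) = 104 − 85.28 = 18.72 → 19
  → #060b13
20% shade:
  R: 32 + 0.2×(0−32) = 32 − 6.4 = 25.6 → 26
  G: 59 − 11.8 = 47.2 → 47
  B: 104 + 0.2×(0−104) = 104 − 20.8 = 83.2 → 83
  → #1a2f53

#060b13, #1a2f53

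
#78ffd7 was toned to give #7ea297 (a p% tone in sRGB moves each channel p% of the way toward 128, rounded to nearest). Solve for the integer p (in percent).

73%

#78ffd7 is rgb(120, 255, 215); #7ea297 is rgb(126, 162, 151).
On the G channel (widest range): 162 ≈ 255 + (p/100)(128 − 255), so p ≈ 100×(162 − 255)/(128 − 255) = -9300/-127 = 73.23.
p = 73 reproduces all three channels after rounding.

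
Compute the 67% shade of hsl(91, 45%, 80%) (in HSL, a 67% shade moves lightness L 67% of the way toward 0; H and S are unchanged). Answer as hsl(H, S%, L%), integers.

L moves 67% from 80 toward 0: 80 − 53.6 = 26.4 → 26.
H and S are unchanged.

hsl(91, 45%, 26%)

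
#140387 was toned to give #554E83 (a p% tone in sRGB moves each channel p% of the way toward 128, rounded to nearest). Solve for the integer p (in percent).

#140387 is rgb(20, 3, 135); #554E83 is rgb(85, 78, 131).
On the G channel (widest range): 78 ≈ 3 + (p/100)(128 − 3), so p ≈ 100×(78 − 3)/(128 − 3) = 7500/125 = 60.00.
p = 60 reproduces all three channels after rounding.

60%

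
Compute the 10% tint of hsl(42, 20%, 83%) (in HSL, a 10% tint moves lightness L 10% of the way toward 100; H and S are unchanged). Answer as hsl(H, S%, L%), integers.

hsl(42, 20%, 85%)

L moves 10% from 83 toward 100: 83 + 1.7 = 84.7 → 85.
H and S are unchanged.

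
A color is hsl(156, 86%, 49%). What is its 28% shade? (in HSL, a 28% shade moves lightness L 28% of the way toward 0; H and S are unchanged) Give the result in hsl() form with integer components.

hsl(156, 86%, 35%)

L moves 28% from 49 toward 0: 49 − 13.72 = 35.28 → 35.
H and S are unchanged.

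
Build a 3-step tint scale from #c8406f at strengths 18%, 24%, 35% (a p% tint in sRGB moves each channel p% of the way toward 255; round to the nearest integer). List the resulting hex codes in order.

#c8406f is rgb(200, 64, 111).
18%: (200 + 9.9 = 209.9→210, 64 + 34.38 = 98.38→98, 111 + 25.92 = 136.92→137) → #d26289
24%: (200 + 13.2 = 213.2→213, 64 + 45.84 = 109.84→110, 111 + 34.56 = 145.56→146) → #d56e92
35%: (200 + 19.25 = 219.25→219, 64 + 66.85 = 130.85→131, 111 + 50.4 = 161.4→161) → #db83a1

#d26289, #d56e92, #db83a1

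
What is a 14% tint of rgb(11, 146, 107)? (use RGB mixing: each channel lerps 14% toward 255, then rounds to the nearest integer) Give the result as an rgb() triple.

rgb(45, 161, 128)

A 14% tint moves each channel 14% toward 255:
  R: 11 + 0.14×(255−11) = 11 + 34.16 = 45.16 → 45
  G: 146 + 15.26 = 161.26 → 161
  B: 107 + 20.72 = 127.72 → 128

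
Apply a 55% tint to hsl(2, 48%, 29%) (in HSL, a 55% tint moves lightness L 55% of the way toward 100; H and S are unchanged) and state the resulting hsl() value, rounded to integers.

hsl(2, 48%, 68%)

L moves 55% from 29 toward 100: 29 + 39.05 = 68.05 → 68.
H and S are unchanged.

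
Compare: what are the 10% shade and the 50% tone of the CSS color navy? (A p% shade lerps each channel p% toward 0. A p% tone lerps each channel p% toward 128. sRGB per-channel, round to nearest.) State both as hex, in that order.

CSS navy is rgb(0, 0, 128).
10% shade:
  R: 0 + 0 = 0 → 0
  G: 0 + 0 = 0 → 0
  B: 128 + 0.1×(0−128) = 128 − 12.8 = 115.2 → 115
  → #000073
50% tone:
  R: 0 + 0.5×(128−0) = 0 + 64 = 64 → 64
  G: 0 + 0.5×(128−0) = 0 + 64 = 64 → 64
  B: 128 + 0.5×(128−128) = 128 + 0 = 128 → 128
  → #404080

#000073, #404080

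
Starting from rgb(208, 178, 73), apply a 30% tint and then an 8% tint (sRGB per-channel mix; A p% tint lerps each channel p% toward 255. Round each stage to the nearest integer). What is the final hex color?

#e1cd8a

Lerp each channel 30% toward 255:
  R: 208 + 0.3×(255−208) = 208 + 14.1 = 222.1 → 222
  G: 178 + 23.1 = 201.1 → 201
  B: 73 + 54.6 = 127.6 → 128
After the tint: rgb(222, 201, 128) = #dec980.
Per channel, c → c + 0.08(255 − c):
  R: 222 + 2.64 = 224.64 → 225
  G: 201 + 0.08×(255−201) = 201 + 4.32 = 205.32 → 205
  B: 128 + 10.16 = 138.16 → 138
rgb(225, 205, 138) = #e1cd8a.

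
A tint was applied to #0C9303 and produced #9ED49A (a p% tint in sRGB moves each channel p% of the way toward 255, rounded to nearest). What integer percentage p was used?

#0C9303 is rgb(12, 147, 3); #9ED49A is rgb(158, 212, 154).
On the B channel (widest range): 154 ≈ 3 + (p/100)(255 − 3), so p ≈ 100×(154 − 3)/(255 − 3) = 15100/252 = 59.92.
p = 60 reproduces all three channels after rounding.

60%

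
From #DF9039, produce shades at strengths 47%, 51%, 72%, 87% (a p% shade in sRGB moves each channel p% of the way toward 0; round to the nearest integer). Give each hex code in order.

#764C1E, #6D471C, #3E2810, #1D1307

#DF9039 is rgb(223, 144, 57).
47%: (223 − 104.81 = 118.19→118, 144 − 67.68 = 76.32→76, 57 − 26.79 = 30.21→30) → #764C1E
51%: (223 − 113.73 = 109.27→109, 144 − 73.44 = 70.56→71, 57 − 29.07 = 27.93→28) → #6D471C
72%: (223 − 160.56 = 62.44→62, 144 − 103.68 = 40.32→40, 57 − 41.04 = 15.96→16) → #3E2810
87%: (223 − 194.01 = 28.99→29, 144 − 125.28 = 18.72→19, 57 − 49.59 = 7.41→7) → #1D1307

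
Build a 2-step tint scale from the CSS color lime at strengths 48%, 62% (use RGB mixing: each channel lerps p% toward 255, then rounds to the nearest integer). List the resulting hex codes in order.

#7aff7a, #9eff9e

CSS lime is rgb(0, 255, 0).
48%: (0 + 122.4 = 122.4→122, 255→255, 0 + 122.4 = 122.4→122) → #7aff7a
62%: (0 + 158.1 = 158.1→158, 255→255, 0 + 158.1 = 158.1→158) → #9eff9e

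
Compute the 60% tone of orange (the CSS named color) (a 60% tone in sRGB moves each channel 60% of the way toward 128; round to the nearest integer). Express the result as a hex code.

CSS orange is rgb(255, 165, 0).
A 60% tone moves each channel 60% toward 128:
  R: 255 − 76.2 = 178.8 → 179
  G: 165 + 0.6×(128−165) = 165 − 22.2 = 142.8 → 143
  B: 0 + 0.6×(128−0) = 0 + 76.8 = 76.8 → 77
rgb(179, 143, 77) = #B38F4D.

#B38F4D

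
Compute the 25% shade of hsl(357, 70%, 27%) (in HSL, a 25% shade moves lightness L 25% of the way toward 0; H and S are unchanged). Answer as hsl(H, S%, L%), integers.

hsl(357, 70%, 20%)

L moves 25% from 27 toward 0: 27 − 6.75 = 20.25 → 20.
H and S are unchanged.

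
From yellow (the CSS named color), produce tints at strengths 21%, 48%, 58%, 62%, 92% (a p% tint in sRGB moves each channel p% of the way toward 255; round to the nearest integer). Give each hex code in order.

CSS yellow is rgb(255, 255, 0).
21%: (255→255, 255→255, 0 + 53.55 = 53.55→54) → #FFFF36
48%: (255→255, 255→255, 0 + 122.4 = 122.4→122) → #FFFF7A
58%: (255→255, 255→255, 0 + 147.9 = 147.9→148) → #FFFF94
62%: (255→255, 255→255, 0 + 158.1 = 158.1→158) → #FFFF9E
92%: (255→255, 255→255, 0 + 234.6 = 234.6→235) → #FFFFEB

#FFFF36, #FFFF7A, #FFFF94, #FFFF9E, #FFFFEB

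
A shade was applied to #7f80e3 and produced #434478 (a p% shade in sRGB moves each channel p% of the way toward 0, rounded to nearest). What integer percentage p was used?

47%

#7f80e3 is rgb(127, 128, 227); #434478 is rgb(67, 68, 120).
On the B channel (widest range): 120 ≈ 227 + (p/100)(0 − 227), so p ≈ 100×(120 − 227)/(0 − 227) = -10700/-227 = 47.14.
p = 47 reproduces all three channels after rounding.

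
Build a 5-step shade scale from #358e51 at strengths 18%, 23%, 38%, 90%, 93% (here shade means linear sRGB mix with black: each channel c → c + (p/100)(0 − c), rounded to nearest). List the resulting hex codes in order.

#2b7442, #296d3e, #215832, #050e08, #040a06

#358e51 is rgb(53, 142, 81).
18%: (53 − 9.54 = 43.46→43, 142 − 25.56 = 116.44→116, 81 − 14.58 = 66.42→66) → #2b7442
23%: (53 − 12.19 = 40.81→41, 142 − 32.66 = 109.34→109, 81 − 18.63 = 62.37→62) → #296d3e
38%: (53 − 20.14 = 32.86→33, 142 − 53.96 = 88.04→88, 81 − 30.78 = 50.22→50) → #215832
90%: (53 − 47.7 = 5.3→5, 142 − 127.8 = 14.2→14, 81 − 72.9 = 8.1→8) → #050e08
93%: (53 − 49.29 = 3.71→4, 142 − 132.06 = 9.94→10, 81 − 75.33 = 5.67→6) → #040a06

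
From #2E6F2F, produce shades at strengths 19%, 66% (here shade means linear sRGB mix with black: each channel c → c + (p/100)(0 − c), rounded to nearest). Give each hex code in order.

#2E6F2F is rgb(46, 111, 47).
19%: (46 − 8.74 = 37.26→37, 111 − 21.09 = 89.91→90, 47 − 8.93 = 38.07→38) → #255A26
66%: (46 − 30.36 = 15.64→16, 111 − 73.26 = 37.74→38, 47 − 31.02 = 15.98→16) → #102610

#255A26, #102610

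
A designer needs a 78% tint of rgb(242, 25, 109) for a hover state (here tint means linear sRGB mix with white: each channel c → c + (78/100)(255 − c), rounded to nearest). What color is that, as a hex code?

#FCCCDF

A 78% tint moves each channel 78% toward 255:
  R: 242 + 0.78×(255−242) = 242 + 10.14 = 252.14 → 252
  G: 25 + 0.78×(255−25) = 25 + 179.4 = 204.4 → 204
  B: 109 + 113.88 = 222.88 → 223
rgb(252, 204, 223) = #FCCCDF.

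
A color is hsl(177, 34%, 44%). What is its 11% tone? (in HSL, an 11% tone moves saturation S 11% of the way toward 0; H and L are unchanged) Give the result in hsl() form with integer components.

S moves 11% from 34 toward 0: 34 − 3.74 = 30.26 → 30.
H and L are unchanged.

hsl(177, 30%, 44%)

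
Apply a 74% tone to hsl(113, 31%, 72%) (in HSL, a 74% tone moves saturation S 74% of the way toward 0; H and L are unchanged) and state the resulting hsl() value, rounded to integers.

hsl(113, 8%, 72%)

S moves 74% from 31 toward 0: 31 − 22.94 = 8.06 → 8.
H and L are unchanged.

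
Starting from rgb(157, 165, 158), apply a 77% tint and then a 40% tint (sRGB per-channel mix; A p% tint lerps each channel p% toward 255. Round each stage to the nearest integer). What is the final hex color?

Per channel, c → c + 0.77(255 − c):
  R: 157 + 75.46 = 232.46 → 232
  G: 165 + 0.77×(255−165) = 165 + 69.3 = 234.3 → 234
  B: 158 + 0.77×(255−158) = 158 + 74.69 = 232.69 → 233
After the tint: rgb(232, 234, 233) = #e8eae9.
Per channel, c → c + 0.4(255 − c):
  R: 232 + 9.2 = 241.2 → 241
  G: 234 + 0.4×(255−234) = 234 + 8.4 = 242.4 → 242
  B: 233 + 8.8 = 241.8 → 242
rgb(241, 242, 242) = #f1f2f2.

#f1f2f2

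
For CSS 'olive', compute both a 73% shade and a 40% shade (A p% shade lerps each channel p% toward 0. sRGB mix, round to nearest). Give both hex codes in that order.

CSS olive is rgb(128, 128, 0).
73% shade:
  R: 128 + 0.73×(0−128) = 128 − 93.44 = 34.56 → 35
  G: 128 − 93.44 = 34.56 → 35
  B: 0 + 0.73×(0−0) = 0 + 0 = 0 → 0
  → #232300
40% shade:
  R: 128 + 0.4×(0−128) = 128 − 51.2 = 76.8 → 77
  G: 128 − 51.2 = 76.8 → 77
  B: 0 + 0.4×(0−0) = 0 + 0 = 0 → 0
  → #4d4d00

#232300, #4d4d00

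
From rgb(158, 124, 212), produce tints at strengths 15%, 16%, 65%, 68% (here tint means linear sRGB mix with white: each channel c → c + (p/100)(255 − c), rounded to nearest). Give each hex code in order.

15%: (158 + 14.55 = 172.55→173, 124 + 19.65 = 143.65→144, 212 + 6.45 = 218.45→218) → #AD90DA
16%: (158 + 15.52 = 173.52→174, 124 + 20.96 = 144.96→145, 212 + 6.88 = 218.88→219) → #AE91DB
65%: (158 + 63.05 = 221.05→221, 124 + 85.15 = 209.15→209, 212 + 27.95 = 239.95→240) → #DDD1F0
68%: (158 + 65.96 = 223.96→224, 124 + 89.08 = 213.08→213, 212 + 29.24 = 241.24→241) → #E0D5F1

#AD90DA, #AE91DB, #DDD1F0, #E0D5F1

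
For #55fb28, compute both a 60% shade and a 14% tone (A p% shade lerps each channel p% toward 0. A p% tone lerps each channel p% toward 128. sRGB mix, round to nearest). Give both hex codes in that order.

#226410, #5bea34

#55fb28 is rgb(85, 251, 40).
60% shade:
  R: 85 − 51 = 34 → 34
  G: 251 − 150.6 = 100.4 → 100
  B: 40 − 24 = 16 → 16
  → #226410
14% tone:
  R: 85 + 0.14×(128−85) = 85 + 6.02 = 91.02 → 91
  G: 251 − 17.22 = 233.78 → 234
  B: 40 + 12.32 = 52.32 → 52
  → #5bea34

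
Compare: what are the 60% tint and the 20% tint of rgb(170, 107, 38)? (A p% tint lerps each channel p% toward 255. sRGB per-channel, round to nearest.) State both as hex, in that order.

#DDC4A8, #BB8951

60% tint:
  R: 170 + 0.6×(255−170) = 170 + 51 = 221 → 221
  G: 107 + 0.6×(255−107) = 107 + 88.8 = 195.8 → 196
  B: 38 + 130.2 = 168.2 → 168
  → #DDC4A8
20% tint:
  R: 170 + 17 = 187 → 187
  G: 107 + 0.2×(255−107) = 107 + 29.6 = 136.6 → 137
  B: 38 + 0.2×(255−38) = 38 + 43.4 = 81.4 → 81
  → #BB8951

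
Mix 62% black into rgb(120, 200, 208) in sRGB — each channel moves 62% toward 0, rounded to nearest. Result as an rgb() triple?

Lerp each channel 62% toward 0:
  R: 120 + 0.62×(0−120) = 120 − 74.4 = 45.6 → 46
  G: 200 + 0.62×(0−200) = 200 − 124 = 76 → 76
  B: 208 + 0.62×(0−208) = 208 − 128.96 = 79.04 → 79

rgb(46, 76, 79)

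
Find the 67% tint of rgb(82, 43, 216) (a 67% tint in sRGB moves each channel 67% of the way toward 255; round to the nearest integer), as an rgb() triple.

Lerp each channel 67% toward 255:
  R: 82 + 115.91 = 197.91 → 198
  G: 43 + 0.67×(255−43) = 43 + 142.04 = 185.04 → 185
  B: 216 + 26.13 = 242.13 → 242

rgb(198, 185, 242)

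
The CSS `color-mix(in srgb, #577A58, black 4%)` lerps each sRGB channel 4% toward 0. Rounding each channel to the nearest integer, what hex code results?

#547554

#577A58 is rgb(87, 122, 88).
Per channel, c → c + 0.04(0 − c):
  R: 87 − 3.48 = 83.52 → 84
  G: 122 + 0.04×(0−122) = 122 − 4.88 = 117.12 → 117
  B: 88 − 3.52 = 84.48 → 84
rgb(84, 117, 84) = #547554.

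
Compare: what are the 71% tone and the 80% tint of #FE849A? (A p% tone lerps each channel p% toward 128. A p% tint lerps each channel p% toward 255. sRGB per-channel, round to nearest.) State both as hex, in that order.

#A58188, #FFE6EB

#FE849A is rgb(254, 132, 154).
71% tone:
  R: 254 + 0.71×(128−254) = 254 − 89.46 = 164.54 → 165
  G: 132 − 2.84 = 129.16 → 129
  B: 154 + 0.71×(128−154) = 154 − 18.46 = 135.54 → 136
  → #A58188
80% tint:
  R: 254 + 0.8×(255−254) = 254 + 0.8 = 254.8 → 255
  G: 132 + 98.4 = 230.4 → 230
  B: 154 + 80.8 = 234.8 → 235
  → #FFE6EB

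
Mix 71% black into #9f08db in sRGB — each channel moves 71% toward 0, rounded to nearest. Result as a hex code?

#9f08db is rgb(159, 8, 219).
Lerp each channel 71% toward 0:
  R: 159 + 0.71×(0−159) = 159 − 112.89 = 46.11 → 46
  G: 8 + 0.71×(0−8) = 8 − 5.68 = 2.32 → 2
  B: 219 + 0.71×(0−219) = 219 − 155.49 = 63.51 → 64
rgb(46, 2, 64) = #2e0240.

#2e0240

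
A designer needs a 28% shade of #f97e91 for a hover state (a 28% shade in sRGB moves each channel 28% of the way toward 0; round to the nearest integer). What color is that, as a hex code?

#f97e91 is rgb(249, 126, 145).
A 28% shade moves each channel 28% toward 0:
  R: 249 − 69.72 = 179.28 → 179
  G: 126 + 0.28×(0−126) = 126 − 35.28 = 90.72 → 91
  B: 145 + 0.28×(0−145) = 145 − 40.6 = 104.4 → 104
rgb(179, 91, 104) = #b35b68.

#b35b68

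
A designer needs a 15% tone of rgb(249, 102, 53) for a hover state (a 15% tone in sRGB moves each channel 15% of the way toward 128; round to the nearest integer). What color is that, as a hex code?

#E76A40

A 15% tone moves each channel 15% toward 128:
  R: 249 − 18.15 = 230.85 → 231
  G: 102 + 3.9 = 105.9 → 106
  B: 53 + 0.15×(128−53) = 53 + 11.25 = 64.25 → 64
rgb(231, 106, 64) = #E76A40.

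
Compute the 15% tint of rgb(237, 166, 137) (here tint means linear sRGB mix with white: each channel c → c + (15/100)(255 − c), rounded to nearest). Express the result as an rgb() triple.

Per channel, c → c + 0.15(255 − c):
  R: 237 + 0.15×(255−237) = 237 + 2.7 = 239.7 → 240
  G: 166 + 0.15×(255−166) = 166 + 13.35 = 179.35 → 179
  B: 137 + 17.7 = 154.7 → 155

rgb(240, 179, 155)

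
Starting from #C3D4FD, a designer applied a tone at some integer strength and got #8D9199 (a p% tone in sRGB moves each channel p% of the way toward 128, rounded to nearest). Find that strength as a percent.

#C3D4FD is rgb(195, 212, 253); #8D9199 is rgb(141, 145, 153).
On the B channel (widest range): 153 ≈ 253 + (p/100)(128 − 253), so p ≈ 100×(153 − 253)/(128 − 253) = -10000/-125 = 80.00.
p = 80 reproduces all three channels after rounding.

80%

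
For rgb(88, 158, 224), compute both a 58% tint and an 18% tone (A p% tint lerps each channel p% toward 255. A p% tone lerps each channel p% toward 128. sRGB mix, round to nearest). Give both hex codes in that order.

58% tint:
  R: 88 + 96.86 = 184.86 → 185
  G: 158 + 0.58×(255−158) = 158 + 56.26 = 214.26 → 214
  B: 224 + 0.58×(255−224) = 224 + 17.98 = 241.98 → 242
  → #B9D6F2
18% tone:
  R: 88 + 0.18×(128−88) = 88 + 7.2 = 95.2 → 95
  G: 158 + 0.18×(128−158) = 158 − 5.4 = 152.6 → 153
  B: 224 − 17.28 = 206.72 → 207
  → #5F99CF

#B9D6F2, #5F99CF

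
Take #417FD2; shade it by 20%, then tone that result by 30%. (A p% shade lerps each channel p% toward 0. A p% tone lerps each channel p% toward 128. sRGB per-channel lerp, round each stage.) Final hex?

#417FD2 is rgb(65, 127, 210).
Per channel, c → c + 0.2(0 − c):
  R: 65 + 0.2×(0−65) = 65 − 13 = 52 → 52
  G: 127 + 0.2×(0−127) = 127 − 25.4 = 101.6 → 102
  B: 210 + 0.2×(0−210) = 210 − 42 = 168 → 168
After the shade: rgb(52, 102, 168) = #3466A8.
Per channel, c → c + 0.3(128 − c):
  R: 52 + 0.3×(128−52) = 52 + 22.8 = 74.8 → 75
  G: 102 + 0.3×(128−102) = 102 + 7.8 = 109.8 → 110
  B: 168 + 0.3×(128−168) = 168 − 12 = 156 → 156
rgb(75, 110, 156) = #4B6E9C.

#4B6E9C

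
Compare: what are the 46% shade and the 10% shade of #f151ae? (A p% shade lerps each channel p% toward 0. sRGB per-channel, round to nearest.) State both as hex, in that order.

#822c5e, #d9499d

#f151ae is rgb(241, 81, 174).
46% shade:
  R: 241 − 110.86 = 130.14 → 130
  G: 81 + 0.46×(0−81) = 81 − 37.26 = 43.74 → 44
  B: 174 + 0.46×(0−174) = 174 − 80.04 = 93.96 → 94
  → #822c5e
10% shade:
  R: 241 − 24.1 = 216.9 → 217
  G: 81 − 8.1 = 72.9 → 73
  B: 174 + 0.1×(0−174) = 174 − 17.4 = 156.6 → 157
  → #d9499d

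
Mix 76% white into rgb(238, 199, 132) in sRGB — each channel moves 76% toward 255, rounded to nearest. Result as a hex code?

Lerp each channel 76% toward 255:
  R: 238 + 0.76×(255−238) = 238 + 12.92 = 250.92 → 251
  G: 199 + 0.76×(255−199) = 199 + 42.56 = 241.56 → 242
  B: 132 + 0.76×(255−132) = 132 + 93.48 = 225.48 → 225
rgb(251, 242, 225) = #FBF2E1.

#FBF2E1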